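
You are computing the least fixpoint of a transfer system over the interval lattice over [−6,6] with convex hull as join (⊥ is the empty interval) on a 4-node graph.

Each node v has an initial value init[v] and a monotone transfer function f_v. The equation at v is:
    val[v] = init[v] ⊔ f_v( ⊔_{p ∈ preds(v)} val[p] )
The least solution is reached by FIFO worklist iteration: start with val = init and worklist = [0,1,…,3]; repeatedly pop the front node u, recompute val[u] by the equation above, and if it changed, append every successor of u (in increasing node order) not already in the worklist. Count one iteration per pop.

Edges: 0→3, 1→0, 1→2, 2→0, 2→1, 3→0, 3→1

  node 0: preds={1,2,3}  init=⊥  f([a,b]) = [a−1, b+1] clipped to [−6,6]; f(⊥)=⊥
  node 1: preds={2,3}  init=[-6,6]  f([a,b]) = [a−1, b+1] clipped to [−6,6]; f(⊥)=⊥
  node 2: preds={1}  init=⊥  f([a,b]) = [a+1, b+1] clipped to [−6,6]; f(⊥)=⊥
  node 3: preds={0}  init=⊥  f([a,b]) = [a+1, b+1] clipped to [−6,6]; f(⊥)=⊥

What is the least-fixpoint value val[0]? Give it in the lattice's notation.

[-6,6]

Iteration log — 6 steps:
  step 1. node 0  ⊔preds=[-6,6]  new=[-6,6]  old=⊥  +wl: 
  step 2. node 1  ⊔preds=⊥  new=[-6,6]  stable
  step 3. node 2  ⊔preds=[-6,6]  new=[-5,6]  old=⊥  +wl: 0,1
  step 4. node 3  ⊔preds=[-6,6]  new=[-5,6]  old=⊥  +wl: 
  step 5. node 0  ⊔preds=[-6,6]  new=[-6,6]  stable
  step 6. node 1  ⊔preds=[-5,6]  new=[-6,6]  stable

Least fixpoint reached:
  node 0: [-6,6]
  node 1: [-6,6]
  node 2: [-5,6]
  node 3: [-5,6]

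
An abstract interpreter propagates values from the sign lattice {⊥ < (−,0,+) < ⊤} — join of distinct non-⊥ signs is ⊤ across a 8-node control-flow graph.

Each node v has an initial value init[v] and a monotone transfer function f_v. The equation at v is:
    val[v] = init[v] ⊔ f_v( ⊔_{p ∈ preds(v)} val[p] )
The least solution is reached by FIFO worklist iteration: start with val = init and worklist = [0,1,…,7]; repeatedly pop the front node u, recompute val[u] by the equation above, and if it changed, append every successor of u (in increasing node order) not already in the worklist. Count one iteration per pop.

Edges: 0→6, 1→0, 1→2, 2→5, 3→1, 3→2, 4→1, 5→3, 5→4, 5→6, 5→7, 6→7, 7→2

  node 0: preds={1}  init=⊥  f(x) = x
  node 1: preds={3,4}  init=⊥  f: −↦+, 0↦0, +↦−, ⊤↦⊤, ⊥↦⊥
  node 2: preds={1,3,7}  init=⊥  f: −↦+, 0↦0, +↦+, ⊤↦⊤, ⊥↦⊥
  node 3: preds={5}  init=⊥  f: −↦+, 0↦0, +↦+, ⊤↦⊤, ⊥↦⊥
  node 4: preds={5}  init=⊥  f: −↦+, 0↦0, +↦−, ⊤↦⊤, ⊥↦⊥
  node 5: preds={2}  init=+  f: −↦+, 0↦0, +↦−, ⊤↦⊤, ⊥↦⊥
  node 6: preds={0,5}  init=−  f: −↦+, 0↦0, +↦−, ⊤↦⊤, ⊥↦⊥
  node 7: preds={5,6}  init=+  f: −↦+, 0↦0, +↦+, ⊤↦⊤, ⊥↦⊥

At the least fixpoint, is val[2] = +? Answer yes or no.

Trace (17 dequeues):
  [1] u=0 | in ⊥ | out ⊥ | ==
  [2] u=1 | in ⊥ | out ⊥ | ==
  [3] u=2 | in + | out + | prev ⊥ | push {}
  [4] u=3 | in + | out + | prev ⊥ | push {1,2}
  [5] u=4 | in + | out − | prev ⊥ | push {}
  [6] u=5 | in + | out ⊤ | prev + | push {3,4}
  [7] u=6 | in ⊤ | out ⊤ | prev − | push {}
  [8] u=7 | in ⊤ | out ⊤ | prev + | push {}
  [9] u=1 | in ⊤ | out ⊤ | prev ⊥ | push {0}
  [10] u=2 | in ⊤ | out ⊤ | prev + | push {5}
  [11] u=3 | in ⊤ | out ⊤ | prev + | push {1,2}
  [12] u=4 | in ⊤ | out ⊤ | prev − | push {}
  [13] u=0 | in ⊤ | out ⊤ | prev ⊥ | push {6}
  [14] u=5 | in ⊤ | out ⊤ | ==
  [15] u=1 | in ⊤ | out ⊤ | ==
  [16] u=2 | in ⊤ | out ⊤ | ==
  [17] u=6 | in ⊤ | out ⊤ | ==

Converged values:
  [0] ⊤
  [1] ⊤
  [2] ⊤
  [3] ⊤
  [4] ⊤
  [5] ⊤
  [6] ⊤
  [7] ⊤

no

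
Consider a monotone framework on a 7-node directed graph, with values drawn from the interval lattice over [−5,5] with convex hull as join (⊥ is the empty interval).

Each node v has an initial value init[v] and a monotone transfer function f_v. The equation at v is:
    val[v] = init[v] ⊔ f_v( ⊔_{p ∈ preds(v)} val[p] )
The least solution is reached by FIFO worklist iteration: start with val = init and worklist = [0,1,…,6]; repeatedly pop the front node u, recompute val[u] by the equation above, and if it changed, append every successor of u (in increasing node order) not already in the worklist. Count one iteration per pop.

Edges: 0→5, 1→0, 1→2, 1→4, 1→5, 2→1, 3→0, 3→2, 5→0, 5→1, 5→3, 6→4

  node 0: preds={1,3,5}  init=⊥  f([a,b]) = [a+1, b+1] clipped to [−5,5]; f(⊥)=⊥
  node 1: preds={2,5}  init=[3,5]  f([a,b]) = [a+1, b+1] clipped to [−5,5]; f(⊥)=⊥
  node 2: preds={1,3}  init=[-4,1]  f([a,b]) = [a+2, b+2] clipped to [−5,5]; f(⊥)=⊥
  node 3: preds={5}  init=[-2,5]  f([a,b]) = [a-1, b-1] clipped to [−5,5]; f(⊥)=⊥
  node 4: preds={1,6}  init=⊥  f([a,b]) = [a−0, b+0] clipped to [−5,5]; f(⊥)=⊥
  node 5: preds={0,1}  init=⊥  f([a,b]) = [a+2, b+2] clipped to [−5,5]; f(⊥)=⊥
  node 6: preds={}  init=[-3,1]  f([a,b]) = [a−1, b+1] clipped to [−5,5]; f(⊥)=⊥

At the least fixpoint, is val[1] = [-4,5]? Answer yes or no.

Worklist (11 pops):
  #1 pop 0: in=[-2,5] → [-1,5] (was ⊥); enqueue []
  #2 pop 1: in=[-4,1] → [-3,5] (was [3,5]); enqueue [0]
  #3 pop 2: in=[-3,5] → [-4,5] (was [-4,1]); enqueue [1]
  #4 pop 3: in=⊥ → [-2,5] (no change)
  #5 pop 4: in=[-3,5] → [-3,5] (was ⊥); enqueue []
  #6 pop 5: in=[-3,5] → [-1,5] (was ⊥); enqueue [3]
  #7 pop 6: in=⊥ → [-3,1] (no change)
  #8 pop 0: in=[-3,5] → [-2,5] (was [-1,5]); enqueue [5]
  #9 pop 1: in=[-4,5] → [-3,5] (no change)
  #10 pop 3: in=[-1,5] → [-2,5] (no change)
  #11 pop 5: in=[-3,5] → [-1,5] (no change)

Fixpoint:
  val[0] = [-2,5]
  val[1] = [-3,5]
  val[2] = [-4,5]
  val[3] = [-2,5]
  val[4] = [-3,5]
  val[5] = [-1,5]
  val[6] = [-3,1]

no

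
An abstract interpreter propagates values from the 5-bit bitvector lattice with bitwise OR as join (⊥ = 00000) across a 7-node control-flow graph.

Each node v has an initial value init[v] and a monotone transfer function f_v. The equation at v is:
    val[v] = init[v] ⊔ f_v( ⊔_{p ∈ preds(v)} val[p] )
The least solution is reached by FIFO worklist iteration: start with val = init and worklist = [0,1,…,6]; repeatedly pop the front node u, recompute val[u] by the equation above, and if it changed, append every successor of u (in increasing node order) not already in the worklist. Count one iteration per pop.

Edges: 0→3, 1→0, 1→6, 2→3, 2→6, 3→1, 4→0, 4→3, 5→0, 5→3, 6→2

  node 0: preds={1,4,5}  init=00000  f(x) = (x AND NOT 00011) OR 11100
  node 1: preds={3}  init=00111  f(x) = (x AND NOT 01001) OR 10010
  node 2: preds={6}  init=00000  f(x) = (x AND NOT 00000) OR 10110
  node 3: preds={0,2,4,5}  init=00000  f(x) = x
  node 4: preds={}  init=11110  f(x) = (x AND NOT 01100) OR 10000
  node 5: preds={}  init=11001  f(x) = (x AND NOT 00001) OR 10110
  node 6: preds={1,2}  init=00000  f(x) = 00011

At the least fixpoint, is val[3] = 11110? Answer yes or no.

no

Worklist (13 pops):
  #1 pop 0: in=11111 → 11100 (was 00000); enqueue []
  #2 pop 1: in=00000 → 10111 (was 00111); enqueue [0]
  #3 pop 2: in=00000 → 10110 (was 00000); enqueue []
  #4 pop 3: in=11111 → 11111 (was 00000); enqueue [1]
  #5 pop 4: in=00000 → 11110 (no change)
  #6 pop 5: in=00000 → 11111 (was 11001); enqueue [3]
  #7 pop 6: in=10111 → 00011 (was 00000); enqueue [2]
  #8 pop 0: in=11111 → 11100 (no change)
  #9 pop 1: in=11111 → 10111 (no change)
  #10 pop 3: in=11111 → 11111 (no change)
  #11 pop 2: in=00011 → 10111 (was 10110); enqueue [3,6]
  #12 pop 3: in=11111 → 11111 (no change)
  #13 pop 6: in=10111 → 00011 (no change)

Fixpoint:
  val[0] = 11100
  val[1] = 10111
  val[2] = 10111
  val[3] = 11111
  val[4] = 11110
  val[5] = 11111
  val[6] = 00011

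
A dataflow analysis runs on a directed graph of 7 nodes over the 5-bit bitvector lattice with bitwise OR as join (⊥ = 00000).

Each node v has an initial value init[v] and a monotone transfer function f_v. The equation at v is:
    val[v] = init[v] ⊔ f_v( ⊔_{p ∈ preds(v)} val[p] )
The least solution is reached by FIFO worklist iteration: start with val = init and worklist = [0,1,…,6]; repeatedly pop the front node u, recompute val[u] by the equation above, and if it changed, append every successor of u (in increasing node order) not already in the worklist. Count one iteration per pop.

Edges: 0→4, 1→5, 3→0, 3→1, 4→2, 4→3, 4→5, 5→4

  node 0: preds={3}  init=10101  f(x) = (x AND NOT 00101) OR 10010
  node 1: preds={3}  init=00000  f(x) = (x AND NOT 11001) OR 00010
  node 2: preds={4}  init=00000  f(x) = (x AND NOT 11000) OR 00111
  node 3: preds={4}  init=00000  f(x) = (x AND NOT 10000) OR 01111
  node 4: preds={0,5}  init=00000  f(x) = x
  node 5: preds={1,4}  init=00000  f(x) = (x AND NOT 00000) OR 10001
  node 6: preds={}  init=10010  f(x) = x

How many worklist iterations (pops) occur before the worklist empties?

16

Trace (16 dequeues):
  [1] u=0 | in 00000 | out 10111 | prev 10101 | push {}
  [2] u=1 | in 00000 | out 00010 | prev 00000 | push {}
  [3] u=2 | in 00000 | out 00111 | prev 00000 | push {}
  [4] u=3 | in 00000 | out 01111 | prev 00000 | push {0,1}
  [5] u=4 | in 10111 | out 10111 | prev 00000 | push {2,3}
  [6] u=5 | in 10111 | out 10111 | prev 00000 | push {4}
  [7] u=6 | in 00000 | out 10010 | ==
  [8] u=0 | in 01111 | out 11111 | prev 10111 | push {}
  [9] u=1 | in 01111 | out 00110 | prev 00010 | push {5}
  [10] u=2 | in 10111 | out 00111 | ==
  [11] u=3 | in 10111 | out 01111 | ==
  [12] u=4 | in 11111 | out 11111 | prev 10111 | push {2,3}
  [13] u=5 | in 11111 | out 11111 | prev 10111 | push {4}
  [14] u=2 | in 11111 | out 00111 | ==
  [15] u=3 | in 11111 | out 01111 | ==
  [16] u=4 | in 11111 | out 11111 | ==

Converged values:
  [0] 11111
  [1] 00110
  [2] 00111
  [3] 01111
  [4] 11111
  [5] 11111
  [6] 10010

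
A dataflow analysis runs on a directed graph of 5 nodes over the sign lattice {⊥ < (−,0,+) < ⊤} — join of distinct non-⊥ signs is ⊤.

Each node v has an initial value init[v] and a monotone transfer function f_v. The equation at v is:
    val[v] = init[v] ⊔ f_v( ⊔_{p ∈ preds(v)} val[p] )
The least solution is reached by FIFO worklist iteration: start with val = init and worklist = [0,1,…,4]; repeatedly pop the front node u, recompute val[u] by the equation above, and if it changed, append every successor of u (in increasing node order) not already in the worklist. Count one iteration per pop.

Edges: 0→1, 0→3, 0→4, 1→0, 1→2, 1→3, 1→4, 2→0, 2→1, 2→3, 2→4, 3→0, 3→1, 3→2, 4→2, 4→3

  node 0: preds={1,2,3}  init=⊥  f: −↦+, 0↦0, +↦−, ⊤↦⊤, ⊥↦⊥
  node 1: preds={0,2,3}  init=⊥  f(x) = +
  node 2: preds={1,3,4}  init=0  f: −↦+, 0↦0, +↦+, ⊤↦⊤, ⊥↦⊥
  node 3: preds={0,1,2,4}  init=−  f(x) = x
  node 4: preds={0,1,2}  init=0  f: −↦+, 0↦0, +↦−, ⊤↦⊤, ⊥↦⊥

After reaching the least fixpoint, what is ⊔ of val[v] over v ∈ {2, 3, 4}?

⊤

Trace (9 dequeues):
  [1] u=0 | in ⊤ | out ⊤ | prev ⊥ | push {}
  [2] u=1 | in ⊤ | out + | prev ⊥ | push {0}
  [3] u=2 | in ⊤ | out ⊤ | prev 0 | push {1}
  [4] u=3 | in ⊤ | out ⊤ | prev − | push {2}
  [5] u=4 | in ⊤ | out ⊤ | prev 0 | push {3}
  [6] u=0 | in ⊤ | out ⊤ | ==
  [7] u=1 | in ⊤ | out + | ==
  [8] u=2 | in ⊤ | out ⊤ | ==
  [9] u=3 | in ⊤ | out ⊤ | ==

Converged values:
  [0] ⊤
  [1] +
  [2] ⊤
  [3] ⊤
  [4] ⊤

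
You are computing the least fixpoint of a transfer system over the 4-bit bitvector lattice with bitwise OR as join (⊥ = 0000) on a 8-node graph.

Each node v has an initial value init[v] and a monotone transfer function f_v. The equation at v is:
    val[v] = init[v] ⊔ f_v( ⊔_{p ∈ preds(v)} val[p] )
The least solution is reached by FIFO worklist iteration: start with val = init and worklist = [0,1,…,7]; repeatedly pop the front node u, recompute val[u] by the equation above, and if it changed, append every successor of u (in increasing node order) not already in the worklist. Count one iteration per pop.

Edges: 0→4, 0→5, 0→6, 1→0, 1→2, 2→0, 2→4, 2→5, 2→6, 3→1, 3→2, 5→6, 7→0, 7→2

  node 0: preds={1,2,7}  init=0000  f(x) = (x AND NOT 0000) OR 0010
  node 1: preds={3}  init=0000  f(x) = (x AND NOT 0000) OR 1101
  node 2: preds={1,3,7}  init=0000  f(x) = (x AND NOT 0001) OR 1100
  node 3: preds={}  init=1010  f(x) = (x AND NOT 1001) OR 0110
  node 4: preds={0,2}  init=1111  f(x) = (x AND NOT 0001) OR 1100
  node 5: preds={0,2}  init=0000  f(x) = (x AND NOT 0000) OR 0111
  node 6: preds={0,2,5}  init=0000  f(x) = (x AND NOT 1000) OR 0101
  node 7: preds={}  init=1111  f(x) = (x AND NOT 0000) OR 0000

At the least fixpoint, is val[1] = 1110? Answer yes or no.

no

Iteration log — 11 steps:
  step 1. node 0  ⊔preds=1111  new=1111  old=0000  +wl: 
  step 2. node 1  ⊔preds=1010  new=1111  old=0000  +wl: 0
  step 3. node 2  ⊔preds=1111  new=1110  old=0000  +wl: 
  step 4. node 3  ⊔preds=0000  new=1110  old=1010  +wl: 1,2
  step 5. node 4  ⊔preds=1111  new=1111  stable
  step 6. node 5  ⊔preds=1111  new=1111  old=0000  +wl: 
  step 7. node 6  ⊔preds=1111  new=0111  old=0000  +wl: 
  step 8. node 7  ⊔preds=0000  new=1111  stable
  step 9. node 0  ⊔preds=1111  new=1111  stable
  step 10. node 1  ⊔preds=1110  new=1111  stable
  step 11. node 2  ⊔preds=1111  new=1110  stable

Least fixpoint reached:
  node 0: 1111
  node 1: 1111
  node 2: 1110
  node 3: 1110
  node 4: 1111
  node 5: 1111
  node 6: 0111
  node 7: 1111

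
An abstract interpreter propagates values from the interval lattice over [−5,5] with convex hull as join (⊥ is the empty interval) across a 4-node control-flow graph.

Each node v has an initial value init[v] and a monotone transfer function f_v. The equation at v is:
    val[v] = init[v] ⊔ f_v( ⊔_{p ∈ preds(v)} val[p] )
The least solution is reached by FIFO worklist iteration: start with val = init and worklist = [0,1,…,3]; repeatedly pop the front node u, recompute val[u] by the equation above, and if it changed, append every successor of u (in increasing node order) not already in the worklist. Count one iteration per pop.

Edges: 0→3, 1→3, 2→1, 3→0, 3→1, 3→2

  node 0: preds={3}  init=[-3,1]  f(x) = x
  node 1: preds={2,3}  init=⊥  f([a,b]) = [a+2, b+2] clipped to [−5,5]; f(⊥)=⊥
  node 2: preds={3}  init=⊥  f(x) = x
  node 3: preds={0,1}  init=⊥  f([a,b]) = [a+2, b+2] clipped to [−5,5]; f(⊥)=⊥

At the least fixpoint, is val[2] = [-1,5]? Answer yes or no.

Worklist (13 pops):
  #1 pop 0: in=⊥ → [-3,1] (no change)
  #2 pop 1: in=⊥ → ⊥ (no change)
  #3 pop 2: in=⊥ → ⊥ (no change)
  #4 pop 3: in=[-3,1] → [-1,3] (was ⊥); enqueue [0,1,2]
  #5 pop 0: in=[-1,3] → [-3,3] (was [-3,1]); enqueue [3]
  #6 pop 1: in=[-1,3] → [1,5] (was ⊥); enqueue []
  #7 pop 2: in=[-1,3] → [-1,3] (was ⊥); enqueue [1]
  #8 pop 3: in=[-3,5] → [-1,5] (was [-1,3]); enqueue [0,2]
  #9 pop 1: in=[-1,5] → [1,5] (no change)
  #10 pop 0: in=[-1,5] → [-3,5] (was [-3,3]); enqueue [3]
  #11 pop 2: in=[-1,5] → [-1,5] (was [-1,3]); enqueue [1]
  #12 pop 3: in=[-3,5] → [-1,5] (no change)
  #13 pop 1: in=[-1,5] → [1,5] (no change)

Fixpoint:
  val[0] = [-3,5]
  val[1] = [1,5]
  val[2] = [-1,5]
  val[3] = [-1,5]

yes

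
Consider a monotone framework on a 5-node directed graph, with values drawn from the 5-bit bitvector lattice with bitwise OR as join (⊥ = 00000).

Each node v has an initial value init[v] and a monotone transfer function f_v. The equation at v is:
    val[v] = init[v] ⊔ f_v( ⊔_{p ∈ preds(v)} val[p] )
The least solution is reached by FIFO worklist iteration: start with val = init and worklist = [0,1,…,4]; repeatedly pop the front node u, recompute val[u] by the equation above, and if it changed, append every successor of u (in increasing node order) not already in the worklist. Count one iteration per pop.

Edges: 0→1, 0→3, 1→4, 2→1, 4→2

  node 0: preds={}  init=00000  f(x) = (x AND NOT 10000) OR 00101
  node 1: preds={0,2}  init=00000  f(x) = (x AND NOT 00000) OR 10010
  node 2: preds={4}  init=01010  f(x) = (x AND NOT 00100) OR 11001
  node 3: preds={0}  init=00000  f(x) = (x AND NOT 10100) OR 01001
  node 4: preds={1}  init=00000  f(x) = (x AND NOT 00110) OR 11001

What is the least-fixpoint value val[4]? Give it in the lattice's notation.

Worklist (7 pops):
  #1 pop 0: in=00000 → 00101 (was 00000); enqueue []
  #2 pop 1: in=01111 → 11111 (was 00000); enqueue []
  #3 pop 2: in=00000 → 11011 (was 01010); enqueue [1]
  #4 pop 3: in=00101 → 01001 (was 00000); enqueue []
  #5 pop 4: in=11111 → 11001 (was 00000); enqueue [2]
  #6 pop 1: in=11111 → 11111 (no change)
  #7 pop 2: in=11001 → 11011 (no change)

Fixpoint:
  val[0] = 00101
  val[1] = 11111
  val[2] = 11011
  val[3] = 01001
  val[4] = 11001

11001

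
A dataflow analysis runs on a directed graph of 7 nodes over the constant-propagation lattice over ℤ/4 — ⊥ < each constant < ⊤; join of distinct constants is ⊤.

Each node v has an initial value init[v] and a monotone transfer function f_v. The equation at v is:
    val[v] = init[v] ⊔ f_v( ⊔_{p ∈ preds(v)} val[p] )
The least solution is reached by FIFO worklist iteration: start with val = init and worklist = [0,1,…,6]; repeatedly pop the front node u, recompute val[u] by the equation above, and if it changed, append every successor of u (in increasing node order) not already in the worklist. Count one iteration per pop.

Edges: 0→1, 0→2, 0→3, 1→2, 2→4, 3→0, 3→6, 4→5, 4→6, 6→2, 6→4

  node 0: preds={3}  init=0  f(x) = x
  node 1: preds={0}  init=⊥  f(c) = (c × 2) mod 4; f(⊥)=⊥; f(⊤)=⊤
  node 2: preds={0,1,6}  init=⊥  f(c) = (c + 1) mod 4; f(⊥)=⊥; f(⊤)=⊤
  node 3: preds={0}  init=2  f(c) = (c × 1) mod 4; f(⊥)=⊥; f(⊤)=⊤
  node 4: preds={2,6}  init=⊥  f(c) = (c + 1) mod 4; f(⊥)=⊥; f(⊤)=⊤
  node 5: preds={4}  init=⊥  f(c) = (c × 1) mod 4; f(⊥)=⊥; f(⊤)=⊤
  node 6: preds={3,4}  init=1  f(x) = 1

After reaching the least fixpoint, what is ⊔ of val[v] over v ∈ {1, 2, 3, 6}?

⊤

Trace (8 dequeues):
  [1] u=0 | in 2 | out ⊤ | prev 0 | push {}
  [2] u=1 | in ⊤ | out ⊤ | prev ⊥ | push {}
  [3] u=2 | in ⊤ | out ⊤ | prev ⊥ | push {}
  [4] u=3 | in ⊤ | out ⊤ | prev 2 | push {0}
  [5] u=4 | in ⊤ | out ⊤ | prev ⊥ | push {}
  [6] u=5 | in ⊤ | out ⊤ | prev ⊥ | push {}
  [7] u=6 | in ⊤ | out 1 | ==
  [8] u=0 | in ⊤ | out ⊤ | ==

Converged values:
  [0] ⊤
  [1] ⊤
  [2] ⊤
  [3] ⊤
  [4] ⊤
  [5] ⊤
  [6] 1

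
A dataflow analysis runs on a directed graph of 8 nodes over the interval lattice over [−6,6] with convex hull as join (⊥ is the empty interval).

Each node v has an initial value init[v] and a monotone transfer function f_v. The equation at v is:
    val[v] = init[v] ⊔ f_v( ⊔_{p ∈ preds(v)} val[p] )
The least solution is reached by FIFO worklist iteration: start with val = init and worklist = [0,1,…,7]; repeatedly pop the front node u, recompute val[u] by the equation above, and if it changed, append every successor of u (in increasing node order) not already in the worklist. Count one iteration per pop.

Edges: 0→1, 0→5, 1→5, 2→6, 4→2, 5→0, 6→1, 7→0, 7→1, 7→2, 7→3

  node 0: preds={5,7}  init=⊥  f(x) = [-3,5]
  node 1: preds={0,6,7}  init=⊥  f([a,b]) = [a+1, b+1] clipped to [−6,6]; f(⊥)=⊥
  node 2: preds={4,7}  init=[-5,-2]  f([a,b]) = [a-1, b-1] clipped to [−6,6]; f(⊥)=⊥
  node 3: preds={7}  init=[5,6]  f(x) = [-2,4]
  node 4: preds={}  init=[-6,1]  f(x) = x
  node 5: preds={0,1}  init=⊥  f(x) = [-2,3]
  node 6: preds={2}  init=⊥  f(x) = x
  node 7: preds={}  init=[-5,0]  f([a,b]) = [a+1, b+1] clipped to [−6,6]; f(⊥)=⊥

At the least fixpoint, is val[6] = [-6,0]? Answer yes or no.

yes

Iteration log — 11 steps:
  step 1. node 0  ⊔preds=[-5,0]  new=[-3,5]  old=⊥  +wl: 
  step 2. node 1  ⊔preds=[-5,5]  new=[-4,6]  old=⊥  +wl: 
  step 3. node 2  ⊔preds=[-6,1]  new=[-6,0]  old=[-5,-2]  +wl: 
  step 4. node 3  ⊔preds=[-5,0]  new=[-2,6]  old=[5,6]  +wl: 
  step 5. node 4  ⊔preds=⊥  new=[-6,1]  stable
  step 6. node 5  ⊔preds=[-4,6]  new=[-2,3]  old=⊥  +wl: 0
  step 7. node 6  ⊔preds=[-6,0]  new=[-6,0]  old=⊥  +wl: 1
  step 8. node 7  ⊔preds=⊥  new=[-5,0]  stable
  step 9. node 0  ⊔preds=[-5,3]  new=[-3,5]  stable
  step 10. node 1  ⊔preds=[-6,5]  new=[-5,6]  old=[-4,6]  +wl: 5
  step 11. node 5  ⊔preds=[-5,6]  new=[-2,3]  stable

Least fixpoint reached:
  node 0: [-3,5]
  node 1: [-5,6]
  node 2: [-6,0]
  node 3: [-2,6]
  node 4: [-6,1]
  node 5: [-2,3]
  node 6: [-6,0]
  node 7: [-5,0]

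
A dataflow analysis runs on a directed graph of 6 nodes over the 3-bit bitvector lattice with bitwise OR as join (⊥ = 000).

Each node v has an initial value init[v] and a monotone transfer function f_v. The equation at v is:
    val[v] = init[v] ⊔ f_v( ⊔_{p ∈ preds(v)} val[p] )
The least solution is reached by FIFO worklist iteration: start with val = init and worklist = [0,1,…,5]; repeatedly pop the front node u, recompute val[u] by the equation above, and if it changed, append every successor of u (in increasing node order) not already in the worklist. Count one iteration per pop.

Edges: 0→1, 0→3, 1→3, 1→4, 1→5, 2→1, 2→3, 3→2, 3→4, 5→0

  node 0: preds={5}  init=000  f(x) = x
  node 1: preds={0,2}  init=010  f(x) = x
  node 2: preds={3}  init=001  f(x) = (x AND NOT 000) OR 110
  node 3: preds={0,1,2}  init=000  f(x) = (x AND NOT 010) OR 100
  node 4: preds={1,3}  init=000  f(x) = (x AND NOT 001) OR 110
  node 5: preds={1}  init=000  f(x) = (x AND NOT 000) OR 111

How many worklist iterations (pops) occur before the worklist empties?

13

Trace (13 dequeues):
  [1] u=0 | in 000 | out 000 | ==
  [2] u=1 | in 001 | out 011 | prev 010 | push {}
  [3] u=2 | in 000 | out 111 | prev 001 | push {1}
  [4] u=3 | in 111 | out 101 | prev 000 | push {2}
  [5] u=4 | in 111 | out 110 | prev 000 | push {}
  [6] u=5 | in 011 | out 111 | prev 000 | push {0}
  [7] u=1 | in 111 | out 111 | prev 011 | push {3,4,5}
  [8] u=2 | in 101 | out 111 | ==
  [9] u=0 | in 111 | out 111 | prev 000 | push {1}
  [10] u=3 | in 111 | out 101 | ==
  [11] u=4 | in 111 | out 110 | ==
  [12] u=5 | in 111 | out 111 | ==
  [13] u=1 | in 111 | out 111 | ==

Converged values:
  [0] 111
  [1] 111
  [2] 111
  [3] 101
  [4] 110
  [5] 111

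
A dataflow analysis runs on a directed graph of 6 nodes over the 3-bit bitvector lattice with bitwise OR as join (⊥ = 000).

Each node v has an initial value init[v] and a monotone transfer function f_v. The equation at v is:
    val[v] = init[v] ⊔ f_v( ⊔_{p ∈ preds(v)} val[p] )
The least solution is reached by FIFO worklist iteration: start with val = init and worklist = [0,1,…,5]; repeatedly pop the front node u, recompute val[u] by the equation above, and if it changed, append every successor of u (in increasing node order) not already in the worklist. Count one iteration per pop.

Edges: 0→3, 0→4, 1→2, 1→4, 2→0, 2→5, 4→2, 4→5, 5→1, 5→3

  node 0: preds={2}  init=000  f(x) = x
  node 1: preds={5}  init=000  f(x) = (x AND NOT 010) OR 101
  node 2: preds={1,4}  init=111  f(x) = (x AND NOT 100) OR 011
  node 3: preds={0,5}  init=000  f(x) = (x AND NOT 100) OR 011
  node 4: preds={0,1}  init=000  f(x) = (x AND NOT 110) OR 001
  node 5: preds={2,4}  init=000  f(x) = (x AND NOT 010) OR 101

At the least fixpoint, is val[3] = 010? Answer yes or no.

no

Trace (9 dequeues):
  [1] u=0 | in 111 | out 111 | prev 000 | push {}
  [2] u=1 | in 000 | out 101 | prev 000 | push {}
  [3] u=2 | in 101 | out 111 | ==
  [4] u=3 | in 111 | out 011 | prev 000 | push {}
  [5] u=4 | in 111 | out 001 | prev 000 | push {2}
  [6] u=5 | in 111 | out 101 | prev 000 | push {1,3}
  [7] u=2 | in 101 | out 111 | ==
  [8] u=1 | in 101 | out 101 | ==
  [9] u=3 | in 111 | out 011 | ==

Converged values:
  [0] 111
  [1] 101
  [2] 111
  [3] 011
  [4] 001
  [5] 101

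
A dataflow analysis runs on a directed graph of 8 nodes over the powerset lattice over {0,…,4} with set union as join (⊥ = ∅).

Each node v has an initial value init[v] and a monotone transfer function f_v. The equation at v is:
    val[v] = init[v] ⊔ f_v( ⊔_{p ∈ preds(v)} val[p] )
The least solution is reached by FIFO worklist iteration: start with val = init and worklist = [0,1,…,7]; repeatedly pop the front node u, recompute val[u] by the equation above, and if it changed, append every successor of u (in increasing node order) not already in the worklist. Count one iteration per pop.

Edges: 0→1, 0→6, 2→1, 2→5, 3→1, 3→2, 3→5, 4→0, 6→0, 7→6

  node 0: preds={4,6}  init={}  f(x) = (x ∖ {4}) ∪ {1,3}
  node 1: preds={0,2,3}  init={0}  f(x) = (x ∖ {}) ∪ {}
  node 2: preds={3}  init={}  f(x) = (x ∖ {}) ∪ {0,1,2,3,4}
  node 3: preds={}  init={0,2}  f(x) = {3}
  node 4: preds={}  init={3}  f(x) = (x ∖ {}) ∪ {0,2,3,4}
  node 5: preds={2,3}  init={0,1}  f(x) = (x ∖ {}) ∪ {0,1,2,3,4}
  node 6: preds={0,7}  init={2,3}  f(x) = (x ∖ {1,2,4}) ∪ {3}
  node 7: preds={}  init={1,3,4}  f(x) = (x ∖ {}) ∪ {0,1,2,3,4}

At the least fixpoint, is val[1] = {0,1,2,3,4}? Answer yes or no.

Trace (14 dequeues):
  [1] u=0 | in {2,3} | out {1,2,3} | prev {} | push {}
  [2] u=1 | in {0,1,2,3} | out {0,1,2,3} | prev {0} | push {}
  [3] u=2 | in {0,2} | out {0,1,2,3,4} | prev {} | push {1}
  [4] u=3 | in {} | out {0,2,3} | prev {0,2} | push {2}
  [5] u=4 | in {} | out {0,2,3,4} | prev {3} | push {0}
  [6] u=5 | in {0,1,2,3,4} | out {0,1,2,3,4} | prev {0,1} | push {}
  [7] u=6 | in {1,2,3,4} | out {2,3} | ==
  [8] u=7 | in {} | out {0,1,2,3,4} | prev {1,3,4} | push {6}
  [9] u=1 | in {0,1,2,3,4} | out {0,1,2,3,4} | prev {0,1,2,3} | push {}
  [10] u=2 | in {0,2,3} | out {0,1,2,3,4} | ==
  [11] u=0 | in {0,2,3,4} | out {0,1,2,3} | prev {1,2,3} | push {1}
  [12] u=6 | in {0,1,2,3,4} | out {0,2,3} | prev {2,3} | push {0}
  [13] u=1 | in {0,1,2,3,4} | out {0,1,2,3,4} | ==
  [14] u=0 | in {0,2,3,4} | out {0,1,2,3} | ==

Converged values:
  [0] {0,1,2,3}
  [1] {0,1,2,3,4}
  [2] {0,1,2,3,4}
  [3] {0,2,3}
  [4] {0,2,3,4}
  [5] {0,1,2,3,4}
  [6] {0,2,3}
  [7] {0,1,2,3,4}

yes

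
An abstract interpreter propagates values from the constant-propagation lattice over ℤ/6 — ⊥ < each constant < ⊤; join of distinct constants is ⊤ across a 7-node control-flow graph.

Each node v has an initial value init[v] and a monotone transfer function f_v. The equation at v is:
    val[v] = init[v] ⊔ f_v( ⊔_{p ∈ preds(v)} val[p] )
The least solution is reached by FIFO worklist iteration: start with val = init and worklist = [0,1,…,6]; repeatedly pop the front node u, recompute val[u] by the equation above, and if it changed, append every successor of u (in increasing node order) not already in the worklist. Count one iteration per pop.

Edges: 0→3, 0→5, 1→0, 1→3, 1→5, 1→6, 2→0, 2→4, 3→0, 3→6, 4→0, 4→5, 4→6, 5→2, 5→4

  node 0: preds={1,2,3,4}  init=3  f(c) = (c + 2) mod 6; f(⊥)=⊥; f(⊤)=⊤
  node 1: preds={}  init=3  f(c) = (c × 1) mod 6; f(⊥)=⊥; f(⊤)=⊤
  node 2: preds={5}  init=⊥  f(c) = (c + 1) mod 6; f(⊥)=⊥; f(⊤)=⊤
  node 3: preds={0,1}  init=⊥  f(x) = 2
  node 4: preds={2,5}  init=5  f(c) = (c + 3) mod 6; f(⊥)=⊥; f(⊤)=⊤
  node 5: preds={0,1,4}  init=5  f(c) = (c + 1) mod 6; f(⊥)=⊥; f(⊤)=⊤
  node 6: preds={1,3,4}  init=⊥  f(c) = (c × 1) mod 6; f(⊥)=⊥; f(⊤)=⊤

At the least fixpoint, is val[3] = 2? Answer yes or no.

Trace (11 dequeues):
  [1] u=0 | in ⊤ | out ⊤ | prev 3 | push {}
  [2] u=1 | in ⊥ | out 3 | ==
  [3] u=2 | in 5 | out 0 | prev ⊥ | push {0}
  [4] u=3 | in ⊤ | out 2 | prev ⊥ | push {}
  [5] u=4 | in ⊤ | out ⊤ | prev 5 | push {}
  [6] u=5 | in ⊤ | out ⊤ | prev 5 | push {2,4}
  [7] u=6 | in ⊤ | out ⊤ | prev ⊥ | push {}
  [8] u=0 | in ⊤ | out ⊤ | ==
  [9] u=2 | in ⊤ | out ⊤ | prev 0 | push {0}
  [10] u=4 | in ⊤ | out ⊤ | ==
  [11] u=0 | in ⊤ | out ⊤ | ==

Converged values:
  [0] ⊤
  [1] 3
  [2] ⊤
  [3] 2
  [4] ⊤
  [5] ⊤
  [6] ⊤

yes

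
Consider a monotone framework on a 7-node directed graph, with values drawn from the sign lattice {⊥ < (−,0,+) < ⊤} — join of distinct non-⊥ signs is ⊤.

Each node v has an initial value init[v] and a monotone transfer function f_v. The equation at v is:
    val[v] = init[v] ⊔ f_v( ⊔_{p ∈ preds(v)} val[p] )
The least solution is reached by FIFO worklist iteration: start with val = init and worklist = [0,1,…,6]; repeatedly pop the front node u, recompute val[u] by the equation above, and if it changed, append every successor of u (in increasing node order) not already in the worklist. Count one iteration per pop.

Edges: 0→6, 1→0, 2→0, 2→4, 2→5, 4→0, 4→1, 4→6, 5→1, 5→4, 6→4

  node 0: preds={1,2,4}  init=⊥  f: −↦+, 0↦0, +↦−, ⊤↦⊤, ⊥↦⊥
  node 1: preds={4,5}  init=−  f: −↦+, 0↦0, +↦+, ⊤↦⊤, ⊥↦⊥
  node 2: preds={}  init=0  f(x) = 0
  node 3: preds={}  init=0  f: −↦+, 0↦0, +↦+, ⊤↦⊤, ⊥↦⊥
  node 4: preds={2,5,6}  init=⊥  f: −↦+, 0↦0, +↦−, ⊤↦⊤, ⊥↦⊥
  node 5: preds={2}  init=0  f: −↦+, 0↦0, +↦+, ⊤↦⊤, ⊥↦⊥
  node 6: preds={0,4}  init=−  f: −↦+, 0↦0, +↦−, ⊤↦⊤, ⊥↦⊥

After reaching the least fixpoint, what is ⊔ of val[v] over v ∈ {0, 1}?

⊤

Iteration log — 10 steps:
  step 1. node 0  ⊔preds=⊤  new=⊤  old=⊥  +wl: 
  step 2. node 1  ⊔preds=0  new=⊤  old=−  +wl: 0
  step 3. node 2  ⊔preds=⊥  new=0  stable
  step 4. node 3  ⊔preds=⊥  new=0  stable
  step 5. node 4  ⊔preds=⊤  new=⊤  old=⊥  +wl: 1
  step 6. node 5  ⊔preds=0  new=0  stable
  step 7. node 6  ⊔preds=⊤  new=⊤  old=−  +wl: 4
  step 8. node 0  ⊔preds=⊤  new=⊤  stable
  step 9. node 1  ⊔preds=⊤  new=⊤  stable
  step 10. node 4  ⊔preds=⊤  new=⊤  stable

Least fixpoint reached:
  node 0: ⊤
  node 1: ⊤
  node 2: 0
  node 3: 0
  node 4: ⊤
  node 5: 0
  node 6: ⊤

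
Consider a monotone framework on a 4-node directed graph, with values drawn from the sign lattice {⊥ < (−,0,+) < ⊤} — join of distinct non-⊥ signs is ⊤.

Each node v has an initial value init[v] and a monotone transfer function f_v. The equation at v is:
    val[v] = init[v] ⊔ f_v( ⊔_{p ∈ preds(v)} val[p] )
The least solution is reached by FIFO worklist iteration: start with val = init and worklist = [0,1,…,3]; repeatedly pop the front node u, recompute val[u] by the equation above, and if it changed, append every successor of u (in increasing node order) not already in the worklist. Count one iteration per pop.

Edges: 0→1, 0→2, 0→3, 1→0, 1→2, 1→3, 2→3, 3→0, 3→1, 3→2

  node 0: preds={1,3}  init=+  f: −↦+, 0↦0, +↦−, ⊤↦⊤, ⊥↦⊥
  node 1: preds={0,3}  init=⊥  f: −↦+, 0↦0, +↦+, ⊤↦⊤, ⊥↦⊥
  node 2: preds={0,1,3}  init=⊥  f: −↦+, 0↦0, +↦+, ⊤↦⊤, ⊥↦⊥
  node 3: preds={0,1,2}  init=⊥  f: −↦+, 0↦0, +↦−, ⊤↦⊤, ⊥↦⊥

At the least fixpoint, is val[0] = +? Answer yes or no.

Iteration log — 11 steps:
  step 1. node 0  ⊔preds=⊥  new=+  stable
  step 2. node 1  ⊔preds=+  new=+  old=⊥  +wl: 0
  step 3. node 2  ⊔preds=+  new=+  old=⊥  +wl: 
  step 4. node 3  ⊔preds=+  new=−  old=⊥  +wl: 1,2
  step 5. node 0  ⊔preds=⊤  new=⊤  old=+  +wl: 3
  step 6. node 1  ⊔preds=⊤  new=⊤  old=+  +wl: 0
  step 7. node 2  ⊔preds=⊤  new=⊤  old=+  +wl: 
  step 8. node 3  ⊔preds=⊤  new=⊤  old=−  +wl: 1,2
  step 9. node 0  ⊔preds=⊤  new=⊤  stable
  step 10. node 1  ⊔preds=⊤  new=⊤  stable
  step 11. node 2  ⊔preds=⊤  new=⊤  stable

Least fixpoint reached:
  node 0: ⊤
  node 1: ⊤
  node 2: ⊤
  node 3: ⊤

no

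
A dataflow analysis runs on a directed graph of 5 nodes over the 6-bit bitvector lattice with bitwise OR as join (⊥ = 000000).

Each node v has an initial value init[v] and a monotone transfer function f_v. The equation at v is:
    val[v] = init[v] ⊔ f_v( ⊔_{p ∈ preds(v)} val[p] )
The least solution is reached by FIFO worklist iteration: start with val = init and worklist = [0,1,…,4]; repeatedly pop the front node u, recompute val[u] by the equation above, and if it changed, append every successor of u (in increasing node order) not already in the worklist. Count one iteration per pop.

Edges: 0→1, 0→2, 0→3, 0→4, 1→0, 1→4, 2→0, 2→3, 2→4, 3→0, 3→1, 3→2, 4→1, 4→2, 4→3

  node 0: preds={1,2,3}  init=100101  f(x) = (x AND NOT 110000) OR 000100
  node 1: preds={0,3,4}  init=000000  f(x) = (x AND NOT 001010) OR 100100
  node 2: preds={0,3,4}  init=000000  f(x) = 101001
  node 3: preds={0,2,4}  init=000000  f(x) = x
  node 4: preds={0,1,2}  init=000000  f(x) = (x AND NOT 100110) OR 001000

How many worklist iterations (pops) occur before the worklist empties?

Trace (10 dequeues):
  [1] u=0 | in 000000 | out 100101 | ==
  [2] u=1 | in 100101 | out 100101 | prev 000000 | push {0}
  [3] u=2 | in 100101 | out 101001 | prev 000000 | push {}
  [4] u=3 | in 101101 | out 101101 | prev 000000 | push {1,2}
  [5] u=4 | in 101101 | out 001001 | prev 000000 | push {3}
  [6] u=0 | in 101101 | out 101101 | prev 100101 | push {4}
  [7] u=1 | in 101101 | out 100101 | ==
  [8] u=2 | in 101101 | out 101001 | ==
  [9] u=3 | in 101101 | out 101101 | ==
  [10] u=4 | in 101101 | out 001001 | ==

Converged values:
  [0] 101101
  [1] 100101
  [2] 101001
  [3] 101101
  [4] 001001

10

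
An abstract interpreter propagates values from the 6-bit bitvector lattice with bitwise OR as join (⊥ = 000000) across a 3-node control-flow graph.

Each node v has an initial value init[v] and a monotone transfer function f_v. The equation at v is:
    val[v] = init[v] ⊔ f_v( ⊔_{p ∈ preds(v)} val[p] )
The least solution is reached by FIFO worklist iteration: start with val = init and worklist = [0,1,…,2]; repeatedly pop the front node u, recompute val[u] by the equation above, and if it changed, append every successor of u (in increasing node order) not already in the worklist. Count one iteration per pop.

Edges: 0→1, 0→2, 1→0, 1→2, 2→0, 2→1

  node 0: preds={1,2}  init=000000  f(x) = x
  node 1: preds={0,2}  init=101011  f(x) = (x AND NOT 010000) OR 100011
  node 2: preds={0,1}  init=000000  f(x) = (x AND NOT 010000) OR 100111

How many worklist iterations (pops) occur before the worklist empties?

Iteration log — 7 steps:
  step 1. node 0  ⊔preds=101011  new=101011  old=000000  +wl: 
  step 2. node 1  ⊔preds=101011  new=101011  stable
  step 3. node 2  ⊔preds=101011  new=101111  old=000000  +wl: 0,1
  step 4. node 0  ⊔preds=101111  new=101111  old=101011  +wl: 2
  step 5. node 1  ⊔preds=101111  new=101111  old=101011  +wl: 0
  step 6. node 2  ⊔preds=101111  new=101111  stable
  step 7. node 0  ⊔preds=101111  new=101111  stable

Least fixpoint reached:
  node 0: 101111
  node 1: 101111
  node 2: 101111

7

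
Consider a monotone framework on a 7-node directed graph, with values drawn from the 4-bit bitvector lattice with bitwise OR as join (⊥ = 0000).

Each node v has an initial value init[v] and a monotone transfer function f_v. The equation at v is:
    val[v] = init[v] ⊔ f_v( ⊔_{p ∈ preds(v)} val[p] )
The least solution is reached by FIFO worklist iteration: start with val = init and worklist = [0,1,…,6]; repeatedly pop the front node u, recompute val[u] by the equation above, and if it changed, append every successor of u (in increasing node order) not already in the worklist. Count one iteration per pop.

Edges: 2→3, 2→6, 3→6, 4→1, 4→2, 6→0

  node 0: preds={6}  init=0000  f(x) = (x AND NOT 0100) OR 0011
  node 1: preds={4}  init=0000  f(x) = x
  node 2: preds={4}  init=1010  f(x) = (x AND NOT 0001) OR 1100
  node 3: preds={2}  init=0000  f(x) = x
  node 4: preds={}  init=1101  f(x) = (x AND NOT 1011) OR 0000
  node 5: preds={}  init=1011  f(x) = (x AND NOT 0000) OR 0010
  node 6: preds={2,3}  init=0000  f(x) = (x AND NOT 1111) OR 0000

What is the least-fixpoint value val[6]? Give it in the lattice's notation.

0000

Trace (7 dequeues):
  [1] u=0 | in 0000 | out 0011 | prev 0000 | push {}
  [2] u=1 | in 1101 | out 1101 | prev 0000 | push {}
  [3] u=2 | in 1101 | out 1110 | prev 1010 | push {}
  [4] u=3 | in 1110 | out 1110 | prev 0000 | push {}
  [5] u=4 | in 0000 | out 1101 | ==
  [6] u=5 | in 0000 | out 1011 | ==
  [7] u=6 | in 1110 | out 0000 | ==

Converged values:
  [0] 0011
  [1] 1101
  [2] 1110
  [3] 1110
  [4] 1101
  [5] 1011
  [6] 0000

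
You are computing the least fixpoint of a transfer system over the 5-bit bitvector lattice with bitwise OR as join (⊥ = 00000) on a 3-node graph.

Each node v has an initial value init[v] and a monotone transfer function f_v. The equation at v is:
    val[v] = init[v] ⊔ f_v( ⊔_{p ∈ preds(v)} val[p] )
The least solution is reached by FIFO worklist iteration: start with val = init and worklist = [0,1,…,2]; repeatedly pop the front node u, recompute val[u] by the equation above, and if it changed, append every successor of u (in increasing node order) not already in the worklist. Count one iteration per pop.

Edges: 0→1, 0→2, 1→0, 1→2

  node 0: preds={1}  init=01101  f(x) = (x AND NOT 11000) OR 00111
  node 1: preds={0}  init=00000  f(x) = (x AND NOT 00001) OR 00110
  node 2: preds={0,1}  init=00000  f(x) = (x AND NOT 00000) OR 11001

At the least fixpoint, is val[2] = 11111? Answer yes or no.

Worklist (4 pops):
  #1 pop 0: in=00000 → 01111 (was 01101); enqueue []
  #2 pop 1: in=01111 → 01110 (was 00000); enqueue [0]
  #3 pop 2: in=01111 → 11111 (was 00000); enqueue []
  #4 pop 0: in=01110 → 01111 (no change)

Fixpoint:
  val[0] = 01111
  val[1] = 01110
  val[2] = 11111

yes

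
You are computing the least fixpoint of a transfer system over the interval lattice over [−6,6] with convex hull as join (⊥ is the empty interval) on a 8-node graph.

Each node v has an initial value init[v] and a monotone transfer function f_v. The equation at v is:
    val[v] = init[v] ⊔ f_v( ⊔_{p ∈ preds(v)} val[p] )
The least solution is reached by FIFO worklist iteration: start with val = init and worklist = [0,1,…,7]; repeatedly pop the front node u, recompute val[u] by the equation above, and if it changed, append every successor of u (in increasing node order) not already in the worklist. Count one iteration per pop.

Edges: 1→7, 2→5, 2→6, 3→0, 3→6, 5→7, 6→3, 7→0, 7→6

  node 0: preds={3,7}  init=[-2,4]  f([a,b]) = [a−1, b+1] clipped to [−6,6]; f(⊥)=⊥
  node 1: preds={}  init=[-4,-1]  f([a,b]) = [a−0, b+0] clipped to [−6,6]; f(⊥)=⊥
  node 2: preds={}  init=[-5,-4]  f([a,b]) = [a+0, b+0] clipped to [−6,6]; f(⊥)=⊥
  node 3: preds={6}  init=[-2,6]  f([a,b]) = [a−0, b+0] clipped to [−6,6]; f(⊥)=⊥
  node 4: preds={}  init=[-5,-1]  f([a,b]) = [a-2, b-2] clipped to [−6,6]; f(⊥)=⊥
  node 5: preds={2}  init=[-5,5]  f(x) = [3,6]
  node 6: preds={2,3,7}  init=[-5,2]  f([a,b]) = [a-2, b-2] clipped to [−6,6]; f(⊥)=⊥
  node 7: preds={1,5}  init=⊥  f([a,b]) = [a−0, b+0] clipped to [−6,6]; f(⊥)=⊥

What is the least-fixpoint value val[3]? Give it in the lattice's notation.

Worklist (12 pops):
  #1 pop 0: in=[-2,6] → [-3,6] (was [-2,4]); enqueue []
  #2 pop 1: in=⊥ → [-4,-1] (no change)
  #3 pop 2: in=⊥ → [-5,-4] (no change)
  #4 pop 3: in=[-5,2] → [-5,6] (was [-2,6]); enqueue [0]
  #5 pop 4: in=⊥ → [-5,-1] (no change)
  #6 pop 5: in=[-5,-4] → [-5,6] (was [-5,5]); enqueue []
  #7 pop 6: in=[-5,6] → [-6,4] (was [-5,2]); enqueue [3]
  #8 pop 7: in=[-5,6] → [-5,6] (was ⊥); enqueue [6]
  #9 pop 0: in=[-5,6] → [-6,6] (was [-3,6]); enqueue []
  #10 pop 3: in=[-6,4] → [-6,6] (was [-5,6]); enqueue [0]
  #11 pop 6: in=[-6,6] → [-6,4] (no change)
  #12 pop 0: in=[-6,6] → [-6,6] (no change)

Fixpoint:
  val[0] = [-6,6]
  val[1] = [-4,-1]
  val[2] = [-5,-4]
  val[3] = [-6,6]
  val[4] = [-5,-1]
  val[5] = [-5,6]
  val[6] = [-6,4]
  val[7] = [-5,6]

[-6,6]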